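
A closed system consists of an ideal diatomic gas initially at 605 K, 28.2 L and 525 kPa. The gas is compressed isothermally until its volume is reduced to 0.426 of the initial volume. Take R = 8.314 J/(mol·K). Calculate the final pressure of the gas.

1230 kPa

Isothermal: T stays 605 K; PV = const ⇒ V₂ = 12.0 L, P₂ = 1230 kPa.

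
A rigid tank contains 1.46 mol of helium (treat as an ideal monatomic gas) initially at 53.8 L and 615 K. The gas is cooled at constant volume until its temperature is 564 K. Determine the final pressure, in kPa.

P₁ = nRT₁/V₁ = 1.46×8.314×615/53.8 = 139 kPa.
Isochoric: V stays 53.8 L; P/T = const ⇒ T₂ = 564 K, P₂ = 127 kPa.

127 kPa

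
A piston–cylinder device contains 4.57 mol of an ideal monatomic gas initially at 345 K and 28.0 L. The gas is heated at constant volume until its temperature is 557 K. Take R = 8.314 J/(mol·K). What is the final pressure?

756 kPa

P₁ = nRT₁/V₁ = 4.57×8.314×345/28.0 = 468 kPa.
Isochoric: V stays 28.0 L; P/T = const ⇒ T₂ = 557 K, P₂ = 756 kPa.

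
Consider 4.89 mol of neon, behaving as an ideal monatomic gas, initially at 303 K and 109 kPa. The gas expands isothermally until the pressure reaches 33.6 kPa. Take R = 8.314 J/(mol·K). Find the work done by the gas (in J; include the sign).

V₁ = nRT₁/P₁ = 4.89×8.314×303/109 = 113 L.
Isothermal: T stays 303 K; PV = const ⇒ V₂ = 367 L, P₂ = 33.6 kPa.
W = nRT ln(V₂/V₁) = 4.89×8.314×303×ln(3.24) = 14500 J.

14500 J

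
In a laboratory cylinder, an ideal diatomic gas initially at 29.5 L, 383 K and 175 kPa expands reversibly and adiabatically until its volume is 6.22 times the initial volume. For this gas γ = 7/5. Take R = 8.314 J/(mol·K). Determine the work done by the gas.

6690 J

n = P₁V₁/(RT₁) = 175×29.5/(8.314×383) = 1.62 mol.
Adiabatic: TV^(γ−1) = const ⇒ T₂ = 383×(0.161)^0.400 = 184 K; PV^γ = const ⇒ P₂ = 13.5 kPa.
ΔU = nCvΔT = 1.62×20.8×(184−383) = -6690 J.
Q = 0 for an adiabatic process, so W = −ΔU = 6690 J.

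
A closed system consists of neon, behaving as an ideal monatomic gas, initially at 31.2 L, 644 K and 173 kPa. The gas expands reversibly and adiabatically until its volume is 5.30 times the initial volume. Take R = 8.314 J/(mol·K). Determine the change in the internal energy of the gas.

n = P₁V₁/(RT₁) = 173×31.2/(8.314×644) = 1.01 mol.
Adiabatic: TV^(γ−1) = const ⇒ T₂ = 644×(0.189)^0.667 = 212 K; PV^γ = const ⇒ P₂ = 10.7 kPa.
For an ideal gas ΔU = nCvΔT with Cv = (3/2)R = 12.5 J/(mol·K).
ΔU = 1.01×12.5×(212−644) = -5430 J.

-5430 J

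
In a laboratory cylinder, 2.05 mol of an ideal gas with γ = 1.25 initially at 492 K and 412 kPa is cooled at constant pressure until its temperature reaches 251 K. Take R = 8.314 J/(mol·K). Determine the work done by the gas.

V₁ = nRT₁/P₁ = 2.05×8.314×492/412 = 20.4 L.
Isobaric: P stays 412 kPa; V/T = const ⇒ T₂ = 251 K, V₂ = 10.4 L.
W = PΔV = 412×(10.4−20.4) kPa·L = -4110 J.

-4110 J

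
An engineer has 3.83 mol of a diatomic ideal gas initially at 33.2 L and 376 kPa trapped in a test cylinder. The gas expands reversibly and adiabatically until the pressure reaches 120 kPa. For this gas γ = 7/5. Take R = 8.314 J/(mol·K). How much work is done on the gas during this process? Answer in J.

T₁ = P₁V₁/(nR) = 376×33.2/(3.83×8.314) = 392 K.
Adiabatic: T₂/T₁ = (P₂/P₁)^((γ−1)/γ) ⇒ T₂ = 392×(0.319)^0.286 = 283 K; V₂ = 75.1 L.
ΔU = nCvΔT = 3.83×20.8×(283−392) = -8690 J.
Q = 0 for an adiabatic process, so W = −ΔU = 8690 J.
Work done on the gas = −W_by = -8690 J.

-8690 J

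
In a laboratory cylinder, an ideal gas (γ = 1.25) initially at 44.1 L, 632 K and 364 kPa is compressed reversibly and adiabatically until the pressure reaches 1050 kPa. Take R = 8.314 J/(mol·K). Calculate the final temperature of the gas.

Adiabatic: T₂/T₁ = (P₂/P₁)^((γ−1)/γ) ⇒ T₂ = 632×(2.88)^0.200 = 781 K; V₂ = 18.9 L.

781 K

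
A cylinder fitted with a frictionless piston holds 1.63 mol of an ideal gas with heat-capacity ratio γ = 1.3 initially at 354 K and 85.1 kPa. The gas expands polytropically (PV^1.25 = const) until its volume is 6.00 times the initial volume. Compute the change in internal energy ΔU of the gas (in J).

V₁ = nRT₁/P₁ = 1.63×8.314×354/85.1 = 56.4 L.
Polytropic n=1.25: T₂ = T₁(V₁/V₂)^(n−1) = 354×(0.167)^0.25 = 226 K; P₂ = P₁(V₁/V₂)^n = 9.06 kPa.
For an ideal gas ΔU = nCvΔT with Cv = R/(γ−1) = 27.7 J/(mol·K).
ΔU = 1.63×27.7×(226−354) = -5770 J.

-5770 J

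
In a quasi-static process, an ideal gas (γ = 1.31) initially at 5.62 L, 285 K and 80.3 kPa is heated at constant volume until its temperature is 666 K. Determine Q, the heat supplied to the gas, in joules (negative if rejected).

1950 J

n = P₁V₁/(RT₁) = 80.3×5.62/(8.314×285) = 0.190 mol.
Isochoric: V stays 5.62 L; P/T = const ⇒ T₂ = 666 K, P₂ = 188 kPa.
W = 0 (no volume change).
ΔU = nCvΔT = 0.190×26.8×(666−285) = 1950 J.
Q = ΔU = 1950 J.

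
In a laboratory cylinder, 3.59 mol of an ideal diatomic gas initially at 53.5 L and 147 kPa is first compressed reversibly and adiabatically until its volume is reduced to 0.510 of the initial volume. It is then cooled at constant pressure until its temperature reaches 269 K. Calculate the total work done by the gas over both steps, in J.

-8340 J

T₁ = P₁V₁/(nR) = 147×53.5/(3.59×8.314) = 263 K.
Step 1 — Adiabatic: TV^(γ−1) = const ⇒ T₂ = 263×(1.96)^0.400 = 345 K; PV^γ = const ⇒ P₂ = 377 kPa.
ΔU = nCvΔT = 3.59×20.8×(345−263) = 6080 J.
Q = 0 for an adiabatic process, so W = −ΔU = -6080 J.
State after step 1: P = 377 kPa, V = 27.3 L, T = 345 K.
Step 2 — Isobaric: P stays 377 kPa; V/T = const ⇒ T₂ = 269 K, V₂ = 21.3 L.
W = PΔV = 377×(21.3−27.3) kPa·L = -2270 J.
ΔU = nCvΔT = 3.59×20.8×(269−345) = -5670 J.
Q = ΔU + W = nCpΔT = -7930 J.
Net over both steps: W = -8340 J, Q = -7930 J, ΔU = 411 J.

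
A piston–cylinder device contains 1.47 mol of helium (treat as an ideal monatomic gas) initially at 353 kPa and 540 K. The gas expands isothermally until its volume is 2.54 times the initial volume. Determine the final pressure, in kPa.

139 kPa

V₁ = nRT₁/P₁ = 1.47×8.314×540/353 = 18.7 L.
Isothermal: T stays 540 K; PV = const ⇒ V₂ = 47.5 L, P₂ = 139 kPa.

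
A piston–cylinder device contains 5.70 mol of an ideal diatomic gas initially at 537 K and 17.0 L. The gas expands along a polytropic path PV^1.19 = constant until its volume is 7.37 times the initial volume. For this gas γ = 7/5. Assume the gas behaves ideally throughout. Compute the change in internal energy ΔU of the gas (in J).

P₁ = nRT₁/V₁ = 5.70×8.314×537/17.0 = 1500 kPa.
Polytropic n=1.19: T₂ = T₁(V₁/V₂)^(n−1) = 537×(0.136)^0.19 = 367 K; P₂ = P₁(V₁/V₂)^n = 139 kPa.
For an ideal gas ΔU = nCvΔT with Cv = (5/2)R = 20.8 J/(mol·K).
ΔU = 5.70×20.8×(367−537) = -20100 J.

-20100 J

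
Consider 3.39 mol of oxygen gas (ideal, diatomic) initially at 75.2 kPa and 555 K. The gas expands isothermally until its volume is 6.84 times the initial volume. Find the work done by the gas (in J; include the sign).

30100 J

V₁ = nRT₁/P₁ = 3.39×8.314×555/75.2 = 208 L.
Isothermal: T stays 555 K; PV = const ⇒ V₂ = 1420 L, P₂ = 11.0 kPa.
W = nRT ln(V₂/V₁) = 3.39×8.314×555×ln(6.84) = 30100 J.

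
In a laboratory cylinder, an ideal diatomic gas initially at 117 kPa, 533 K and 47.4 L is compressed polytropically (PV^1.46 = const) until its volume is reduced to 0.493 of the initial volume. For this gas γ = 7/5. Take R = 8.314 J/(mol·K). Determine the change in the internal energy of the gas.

5330 J

n = P₁V₁/(RT₁) = 117×47.4/(8.314×533) = 1.25 mol.
Polytropic n=1.46: T₂ = T₁(V₁/V₂)^(n−1) = 533×(2.03)^0.46 = 738 K; P₂ = P₁(V₁/V₂)^n = 329 kPa.
For an ideal gas ΔU = nCvΔT with Cv = (5/2)R = 20.8 J/(mol·K).
ΔU = 1.25×20.8×(738−533) = 5330 J.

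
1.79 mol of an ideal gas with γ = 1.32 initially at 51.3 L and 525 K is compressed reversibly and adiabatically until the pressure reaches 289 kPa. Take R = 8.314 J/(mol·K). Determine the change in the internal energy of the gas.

4100 J

P₁ = nRT₁/V₁ = 1.79×8.314×525/51.3 = 152 kPa.
Adiabatic: T₂/T₁ = (P₂/P₁)^((γ−1)/γ) ⇒ T₂ = 525×(1.90)^0.242 = 613 K; V₂ = 31.6 L.
For an ideal gas ΔU = nCvΔT with Cv = R/(γ−1) = 26.0 J/(mol·K).
ΔU = 1.79×26.0×(613−525) = 4100 J.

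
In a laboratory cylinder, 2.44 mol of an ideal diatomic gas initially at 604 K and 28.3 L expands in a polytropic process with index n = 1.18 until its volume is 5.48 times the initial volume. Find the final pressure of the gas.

58.2 kPa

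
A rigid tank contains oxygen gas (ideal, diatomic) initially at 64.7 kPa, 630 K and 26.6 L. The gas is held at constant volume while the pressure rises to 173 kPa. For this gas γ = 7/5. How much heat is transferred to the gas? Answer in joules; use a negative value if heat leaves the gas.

n = P₁V₁/(RT₁) = 64.7×26.6/(8.314×630) = 0.329 mol.
Isochoric: V stays 26.6 L; P/T = const ⇒ T₂ = 1680 K, P₂ = 173 kPa.
W = 0 (no volume change).
ΔU = nCvΔT = 0.329×20.8×(1680−630) = 7200 J.
Q = ΔU = 7200 J.

7200 J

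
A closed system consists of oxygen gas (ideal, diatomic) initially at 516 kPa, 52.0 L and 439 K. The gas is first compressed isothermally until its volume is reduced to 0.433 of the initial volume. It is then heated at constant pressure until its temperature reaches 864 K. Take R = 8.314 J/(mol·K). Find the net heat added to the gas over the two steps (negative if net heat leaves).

68500 J

n = P₁V₁/(RT₁) = 516×52.0/(8.314×439) = 7.35 mol.
Step 1 — Isothermal: T stays 439 K; PV = const ⇒ V₂ = 22.5 L, P₂ = 1190 kPa.
ΔU = 0 (ideal gas, T constant).
W = nRT ln(V₂/V₁) = 7.35×8.314×439×ln(0.433) = -22500 J.
Q = ΔU + W = -22500 J.
State after step 1: P = 1190 kPa, V = 22.5 L, T = 439 K.
Step 2 — Isobaric: P stays 1190 kPa; V/T = const ⇒ T₂ = 864 K, V₂ = 44.3 L.
W = PΔV = 1190×(44.3−22.5) kPa·L = 26000 J.
ΔU = nCvΔT = 7.35×20.8×(864−439) = 64900 J.
Q = ΔU + W = nCpΔT = 90900 J.
Net over both steps: W = 3520 J, Q = 68500 J, ΔU = 64900 J.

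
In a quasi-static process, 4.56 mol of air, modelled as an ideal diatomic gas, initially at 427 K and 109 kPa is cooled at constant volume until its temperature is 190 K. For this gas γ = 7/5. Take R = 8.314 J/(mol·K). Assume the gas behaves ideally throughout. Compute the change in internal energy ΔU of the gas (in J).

-22500 J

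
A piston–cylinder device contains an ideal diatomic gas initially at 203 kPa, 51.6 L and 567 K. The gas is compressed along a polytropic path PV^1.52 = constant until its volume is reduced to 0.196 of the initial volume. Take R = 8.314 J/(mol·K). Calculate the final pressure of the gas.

2420 kPa

Polytropic n=1.52: T₂ = T₁(V₁/V₂)^(n−1) = 567×(5.10)^0.52 = 1320 K; P₂ = P₁(V₁/V₂)^n = 2420 kPa.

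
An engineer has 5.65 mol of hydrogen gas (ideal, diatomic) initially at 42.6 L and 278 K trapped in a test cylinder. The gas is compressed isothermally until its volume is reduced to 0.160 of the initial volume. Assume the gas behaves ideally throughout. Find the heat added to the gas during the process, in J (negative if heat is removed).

-23900 J

P₁ = nRT₁/V₁ = 5.65×8.314×278/42.6 = 307 kPa.
Isothermal: T stays 278 K; PV = const ⇒ V₂ = 6.82 L, P₂ = 1920 kPa.
ΔU = 0 (ideal gas, T constant).
W = nRT ln(V₂/V₁) = 5.65×8.314×278×ln(0.160) = -23900 J.
Q = ΔU + W = -23900 J.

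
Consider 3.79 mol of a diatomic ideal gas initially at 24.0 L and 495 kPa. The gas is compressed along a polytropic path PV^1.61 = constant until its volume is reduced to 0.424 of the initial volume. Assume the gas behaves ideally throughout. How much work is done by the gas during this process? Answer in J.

-13400 J

T₁ = P₁V₁/(nR) = 495×24.0/(3.79×8.314) = 377 K.
Polytropic n=1.61: T₂ = T₁(V₁/V₂)^(n−1) = 377×(2.36)^0.61 = 636 K; P₂ = P₁(V₁/V₂)^n = 1970 kPa.
W = (P₁V₁−P₂V₂)/(n−1) = (495×24.0−1970×10.2)/0.61 = -13400 J.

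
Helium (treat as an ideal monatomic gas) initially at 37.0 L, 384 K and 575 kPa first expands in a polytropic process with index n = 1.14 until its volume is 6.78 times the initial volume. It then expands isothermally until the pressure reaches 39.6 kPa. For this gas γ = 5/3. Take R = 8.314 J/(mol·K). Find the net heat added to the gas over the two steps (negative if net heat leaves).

36300 J

n = P₁V₁/(RT₁) = 575×37.0/(8.314×384) = 6.66 mol.
Step 1 — Polytropic n=1.14: T₂ = T₁(V₁/V₂)^(n−1) = 384×(0.147)^0.14 = 294 K; P₂ = P₁(V₁/V₂)^n = 64.9 kPa.
W = (P₁V₁−P₂V₂)/(n−1) = (575×37.0−64.9×251)/0.14 = 35700 J.
ΔU = nCvΔT = 6.66×12.5×(294−384) = -7500 J.
Q = ΔU + W = 28200 J.
State after step 1: P = 64.9 kPa, V = 251 L, T = 294 K.
Step 2 — Isothermal: T stays 294 K; PV = const ⇒ V₂ = 411 L, P₂ = 39.6 kPa.
ΔU = 0 (ideal gas, T constant).
W = nRT ln(V₂/V₁) = 6.66×8.314×294×ln(1.64) = 8030 J.
Q = ΔU + W = 8030 J.
Net over both steps: W = 43800 J, Q = 36300 J, ΔU = -7500 J.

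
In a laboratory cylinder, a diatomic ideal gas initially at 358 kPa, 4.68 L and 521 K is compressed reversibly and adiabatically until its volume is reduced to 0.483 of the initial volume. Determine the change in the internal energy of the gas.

n = P₁V₁/(RT₁) = 358×4.68/(8.314×521) = 0.387 mol.
Adiabatic: TV^(γ−1) = const ⇒ T₂ = 521×(2.07)^0.400 = 697 K; PV^γ = const ⇒ P₂ = 992 kPa.
For an ideal gas ΔU = nCvΔT with Cv = (5/2)R = 20.8 J/(mol·K).
ΔU = 0.387×20.8×(697−521) = 1420 J.

1420 J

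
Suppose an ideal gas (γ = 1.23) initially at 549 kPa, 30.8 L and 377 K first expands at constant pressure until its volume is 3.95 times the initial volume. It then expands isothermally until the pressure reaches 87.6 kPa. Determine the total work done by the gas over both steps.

172000 J

n = P₁V₁/(RT₁) = 549×30.8/(8.314×377) = 5.39 mol.
Step 1 — Isobaric: P stays 549 kPa; V/T = const ⇒ T₂ = 1490 K, V₂ = 122 L.
W = PΔV = 549×(122−30.8) kPa·L = 49900 J.
ΔU = nCvΔT = 5.39×36.1×(1490−377) = 217000 J.
Q = ΔU + W = nCpΔT = 267000 J.
State after step 1: P = 549 kPa, V = 122 L, T = 1490 K.
Step 2 — Isothermal: T stays 1490 K; PV = const ⇒ V₂ = 762 L, P₂ = 87.6 kPa.
ΔU = 0 (ideal gas, T constant).
W = nRT ln(V₂/V₁) = 5.39×8.314×1490×ln(6.27) = 123000 J.
Q = ΔU + W = 123000 J.
Net over both steps: W = 172000 J, Q = 389000 J, ΔU = 217000 J.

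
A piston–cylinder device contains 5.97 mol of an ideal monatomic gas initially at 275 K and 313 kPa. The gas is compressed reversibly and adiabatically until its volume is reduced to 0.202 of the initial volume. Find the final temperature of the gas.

V₁ = nRT₁/P₁ = 5.97×8.314×275/313 = 43.6 L.
Adiabatic: TV^(γ−1) = const ⇒ T₂ = 275×(4.95)^0.667 = 799 K; PV^γ = const ⇒ P₂ = 4500 kPa.

799 K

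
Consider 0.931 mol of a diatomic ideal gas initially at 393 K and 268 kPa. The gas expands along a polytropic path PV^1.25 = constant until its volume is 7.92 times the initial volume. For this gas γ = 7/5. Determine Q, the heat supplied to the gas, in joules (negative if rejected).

1840 J

V₁ = nRT₁/P₁ = 0.931×8.314×393/268 = 11.4 L.
Polytropic n=1.25: T₂ = T₁(V₁/V₂)^(n−1) = 393×(0.126)^0.25 = 234 K; P₂ = P₁(V₁/V₂)^n = 20.2 kPa.
W = (P₁V₁−P₂V₂)/(n−1) = (268×11.4−20.2×89.9)/0.25 = 4910 J.
ΔU = nCvΔT = 0.931×20.8×(234−393) = -3070 J.
Q = ΔU + W = 1840 J.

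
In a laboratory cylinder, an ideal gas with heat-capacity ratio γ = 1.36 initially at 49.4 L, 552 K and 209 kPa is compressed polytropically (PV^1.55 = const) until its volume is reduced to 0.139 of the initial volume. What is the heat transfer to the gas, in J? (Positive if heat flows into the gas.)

19400 J

n = P₁V₁/(RT₁) = 209×49.4/(8.314×552) = 2.25 mol.
Polytropic n=1.55: T₂ = T₁(V₁/V₂)^(n−1) = 552×(7.19)^0.55 = 1630 K; P₂ = P₁(V₁/V₂)^n = 4450 kPa.
W = (P₁V₁−P₂V₂)/(n−1) = (209×49.4−4450×6.87)/0.55 = -36800 J.
ΔU = nCvΔT = 2.25×23.1×(1630−552) = 56200 J.
Q = ΔU + W = 19400 J.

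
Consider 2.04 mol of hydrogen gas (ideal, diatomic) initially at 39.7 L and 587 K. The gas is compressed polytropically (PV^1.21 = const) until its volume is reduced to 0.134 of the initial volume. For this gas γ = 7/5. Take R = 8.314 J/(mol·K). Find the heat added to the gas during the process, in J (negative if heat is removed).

-11800 J

P₁ = nRT₁/V₁ = 2.04×8.314×587/39.7 = 251 kPa.
Polytropic n=1.21: T₂ = T₁(V₁/V₂)^(n−1) = 587×(7.46)^0.21 = 895 K; P₂ = P₁(V₁/V₂)^n = 2850 kPa.
W = (P₁V₁−P₂V₂)/(n−1) = (251×39.7−2850×5.32)/0.21 = -24900 J.
ΔU = nCvΔT = 2.04×20.8×(895−587) = 13100 J.
Q = ΔU + W = -11800 J.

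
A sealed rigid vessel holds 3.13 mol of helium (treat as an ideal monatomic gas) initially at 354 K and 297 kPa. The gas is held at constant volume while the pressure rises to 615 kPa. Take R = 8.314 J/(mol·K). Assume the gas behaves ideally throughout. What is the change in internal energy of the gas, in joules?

14800 J

V₁ = nRT₁/P₁ = 3.13×8.314×354/297 = 31.0 L.
Isochoric: V stays 31.0 L; P/T = const ⇒ T₂ = 733 K, P₂ = 615 kPa.
For an ideal gas ΔU = nCvΔT with Cv = (3/2)R = 12.5 J/(mol·K).
ΔU = 3.13×12.5×(733−354) = 14800 J.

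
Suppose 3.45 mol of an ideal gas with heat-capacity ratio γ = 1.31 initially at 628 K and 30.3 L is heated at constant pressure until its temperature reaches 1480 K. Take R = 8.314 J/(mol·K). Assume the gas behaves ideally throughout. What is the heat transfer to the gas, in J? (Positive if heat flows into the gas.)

103000 J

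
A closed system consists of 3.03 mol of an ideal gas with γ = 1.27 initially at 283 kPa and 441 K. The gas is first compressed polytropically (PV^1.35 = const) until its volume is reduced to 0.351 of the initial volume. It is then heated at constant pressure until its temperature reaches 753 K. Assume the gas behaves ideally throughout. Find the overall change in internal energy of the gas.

V₁ = nRT₁/P₁ = 3.03×8.314×441/283 = 39.3 L.
Step 1 — Polytropic n=1.35: T₂ = T₁(V₁/V₂)^(n−1) = 441×(2.85)^0.35 = 636 K; P₂ = P₁(V₁/V₂)^n = 1160 kPa.
W = (P₁V₁−P₂V₂)/(n−1) = (283×39.3−1160×13.8)/0.35 = -14000 J.
ΔU = nCvΔT = 3.03×30.8×(636−441) = 18200 J.
Q = ΔU + W = 4160 J.
State after step 1: P = 1160 kPa, V = 13.8 L, T = 636 K.
Step 2 — Isobaric: P stays 1160 kPa; V/T = const ⇒ T₂ = 753 K, V₂ = 16.3 L.
W = PΔV = 1160×(16.3−13.8) kPa·L = 2940 J.
ΔU = nCvΔT = 3.03×30.8×(753−636) = 10900 J.
Q = ΔU + W = nCpΔT = 13800 J.
Net over both steps: W = -11100 J, Q = 18000 J, ΔU = 29100 J.

29100 J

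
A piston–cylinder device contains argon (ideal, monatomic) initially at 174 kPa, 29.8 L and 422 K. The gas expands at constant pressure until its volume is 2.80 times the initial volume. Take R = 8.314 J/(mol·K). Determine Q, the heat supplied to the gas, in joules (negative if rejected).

23300 J

n = P₁V₁/(RT₁) = 174×29.8/(8.314×422) = 1.48 mol.
Isobaric: P stays 174 kPa; V/T = const ⇒ T₂ = 1180 K, V₂ = 83.4 L.
W = PΔV = 174×(83.4−29.8) kPa·L = 9330 J.
ΔU = nCvΔT = 1.48×12.5×(1180−422) = 14000 J.
Q = ΔU + W = nCpΔT = 23300 J.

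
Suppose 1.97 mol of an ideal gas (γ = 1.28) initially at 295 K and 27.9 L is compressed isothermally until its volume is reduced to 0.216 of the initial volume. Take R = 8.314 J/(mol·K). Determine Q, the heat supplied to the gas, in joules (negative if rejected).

P₁ = nRT₁/V₁ = 1.97×8.314×295/27.9 = 173 kPa.
Isothermal: T stays 295 K; PV = const ⇒ V₂ = 6.03 L, P₂ = 802 kPa.
ΔU = 0 (ideal gas, T constant).
W = nRT ln(V₂/V₁) = 1.97×8.314×295×ln(0.216) = -7400 J.
Q = ΔU + W = -7400 J.

-7400 J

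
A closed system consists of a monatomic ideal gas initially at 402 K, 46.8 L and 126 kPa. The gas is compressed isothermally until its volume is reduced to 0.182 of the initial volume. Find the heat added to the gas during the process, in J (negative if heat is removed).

n = P₁V₁/(RT₁) = 126×46.8/(8.314×402) = 1.76 mol.
Isothermal: T stays 402 K; PV = const ⇒ V₂ = 8.52 L, P₂ = 692 kPa.
ΔU = 0 (ideal gas, T constant).
W = nRT ln(V₂/V₁) = 1.76×8.314×402×ln(0.182) = -10000 J.
Q = ΔU + W = -10000 J.

-10000 J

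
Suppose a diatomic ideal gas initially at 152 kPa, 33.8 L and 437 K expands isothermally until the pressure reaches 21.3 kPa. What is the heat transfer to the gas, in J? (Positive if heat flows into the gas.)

10100 J

n = P₁V₁/(RT₁) = 152×33.8/(8.314×437) = 1.41 mol.
Isothermal: T stays 437 K; PV = const ⇒ V₂ = 241 L, P₂ = 21.3 kPa.
ΔU = 0 (ideal gas, T constant).
W = nRT ln(V₂/V₁) = 1.41×8.314×437×ln(7.14) = 10100 J.
Q = ΔU + W = 10100 J.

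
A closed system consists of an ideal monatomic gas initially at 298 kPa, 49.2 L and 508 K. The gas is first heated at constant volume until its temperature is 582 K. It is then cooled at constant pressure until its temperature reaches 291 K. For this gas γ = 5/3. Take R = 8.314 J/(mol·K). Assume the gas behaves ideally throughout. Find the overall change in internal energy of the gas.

-9390 J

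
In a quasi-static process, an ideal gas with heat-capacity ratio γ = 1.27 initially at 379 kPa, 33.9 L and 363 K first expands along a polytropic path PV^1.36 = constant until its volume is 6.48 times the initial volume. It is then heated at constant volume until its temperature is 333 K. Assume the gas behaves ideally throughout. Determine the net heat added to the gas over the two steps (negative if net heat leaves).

13500 J

n = P₁V₁/(RT₁) = 379×33.9/(8.314×363) = 4.26 mol.
Step 1 — Polytropic n=1.36: T₂ = T₁(V₁/V₂)^(n−1) = 363×(0.154)^0.36 = 185 K; P₂ = P₁(V₁/V₂)^n = 29.8 kPa.
W = (P₁V₁−P₂V₂)/(n−1) = (379×33.9−29.8×220)/0.36 = 17500 J.
ΔU = nCvΔT = 4.26×30.8×(185−363) = -23300 J.
Q = ΔU + W = -5830 J.
State after step 1: P = 29.8 kPa, V = 220 L, T = 185 K.
Step 2 — Isochoric: V stays 220 L; P/T = const ⇒ T₂ = 333 K, P₂ = 53.7 kPa.
W = 0 (no volume change).
ΔU = nCvΔT = 4.26×30.8×(333−185) = 19400 J.
Q = ΔU = 19400 J.
Net over both steps: W = 17500 J, Q = 13500 J, ΔU = -3930 J.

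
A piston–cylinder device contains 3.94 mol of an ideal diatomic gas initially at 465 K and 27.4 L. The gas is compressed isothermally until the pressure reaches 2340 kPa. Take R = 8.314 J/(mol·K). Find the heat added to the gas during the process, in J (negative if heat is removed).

-21900 J

P₁ = nRT₁/V₁ = 3.94×8.314×465/27.4 = 556 kPa.
Isothermal: T stays 465 K; PV = const ⇒ V₂ = 6.51 L, P₂ = 2340 kPa.
ΔU = 0 (ideal gas, T constant).
W = nRT ln(V₂/V₁) = 3.94×8.314×465×ln(0.238) = -21900 J.
Q = ΔU + W = -21900 J.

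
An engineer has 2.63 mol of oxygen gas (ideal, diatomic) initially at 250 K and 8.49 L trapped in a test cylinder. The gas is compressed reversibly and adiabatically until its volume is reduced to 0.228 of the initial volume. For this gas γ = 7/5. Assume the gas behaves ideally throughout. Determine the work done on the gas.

11000 J

P₁ = nRT₁/V₁ = 2.63×8.314×250/8.49 = 644 kPa.
Adiabatic: TV^(γ−1) = const ⇒ T₂ = 250×(4.39)^0.400 = 452 K; PV^γ = const ⇒ P₂ = 5100 kPa.
ΔU = nCvΔT = 2.63×20.8×(452−250) = 11000 J.
Q = 0 for an adiabatic process, so W = −ΔU = -11000 J.
Work done on the gas = −W_by = 11000 J.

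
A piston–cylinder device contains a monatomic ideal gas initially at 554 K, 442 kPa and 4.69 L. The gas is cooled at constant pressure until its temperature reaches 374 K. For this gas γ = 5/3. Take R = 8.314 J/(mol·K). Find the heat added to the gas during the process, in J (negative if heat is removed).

-1680 J

n = P₁V₁/(RT₁) = 442×4.69/(8.314×554) = 0.450 mol.
Isobaric: P stays 442 kPa; V/T = const ⇒ T₂ = 374 K, V₂ = 3.17 L.
W = PΔV = 442×(3.17−4.69) kPa·L = -674 J.
ΔU = nCvΔT = 0.450×12.5×(374−554) = -1010 J.
Q = ΔU + W = nCpΔT = -1680 J.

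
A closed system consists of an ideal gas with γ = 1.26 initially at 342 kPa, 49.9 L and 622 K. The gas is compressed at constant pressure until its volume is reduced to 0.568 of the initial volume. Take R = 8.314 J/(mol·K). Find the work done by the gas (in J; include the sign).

-7370 J

n = P₁V₁/(RT₁) = 342×49.9/(8.314×622) = 3.30 mol.
Isobaric: P stays 342 kPa; V/T = const ⇒ T₂ = 353 K, V₂ = 28.3 L.
W = PΔV = 342×(28.3−49.9) kPa·L = -7370 J.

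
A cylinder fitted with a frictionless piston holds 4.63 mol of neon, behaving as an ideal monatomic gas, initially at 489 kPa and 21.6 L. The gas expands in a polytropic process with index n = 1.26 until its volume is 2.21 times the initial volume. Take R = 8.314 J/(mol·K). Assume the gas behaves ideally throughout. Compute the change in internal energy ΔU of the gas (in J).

-2950 J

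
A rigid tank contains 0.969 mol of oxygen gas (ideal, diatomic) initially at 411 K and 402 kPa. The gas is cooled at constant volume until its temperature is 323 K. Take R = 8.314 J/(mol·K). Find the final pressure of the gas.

316 kPa

V₁ = nRT₁/P₁ = 0.969×8.314×411/402 = 8.24 L.
Isochoric: V stays 8.24 L; P/T = const ⇒ T₂ = 323 K, P₂ = 316 kPa.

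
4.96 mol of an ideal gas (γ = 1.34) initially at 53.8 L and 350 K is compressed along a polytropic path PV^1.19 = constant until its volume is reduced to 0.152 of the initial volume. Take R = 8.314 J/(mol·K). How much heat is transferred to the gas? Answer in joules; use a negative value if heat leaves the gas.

-14400 J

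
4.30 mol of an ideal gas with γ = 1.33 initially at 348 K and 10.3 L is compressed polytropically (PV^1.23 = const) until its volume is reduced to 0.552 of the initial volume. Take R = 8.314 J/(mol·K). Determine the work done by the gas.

-7920 J

P₁ = nRT₁/V₁ = 4.30×8.314×348/10.3 = 1210 kPa.
Polytropic n=1.23: T₂ = T₁(V₁/V₂)^(n−1) = 348×(1.81)^0.23 = 399 K; P₂ = P₁(V₁/V₂)^n = 2510 kPa.
W = (P₁V₁−P₂V₂)/(n−1) = (1210×10.3−2510×5.69)/0.23 = -7920 J.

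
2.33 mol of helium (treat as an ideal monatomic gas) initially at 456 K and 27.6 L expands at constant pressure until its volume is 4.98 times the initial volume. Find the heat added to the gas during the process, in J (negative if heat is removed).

87900 J

P₁ = nRT₁/V₁ = 2.33×8.314×456/27.6 = 320 kPa.
Isobaric: P stays 320 kPa; V/T = const ⇒ T₂ = 2270 K, V₂ = 137 L.
W = PΔV = 320×(137−27.6) kPa·L = 35200 J.
ΔU = nCvΔT = 2.33×12.5×(2270−456) = 52700 J.
Q = ΔU + W = nCpΔT = 87900 J.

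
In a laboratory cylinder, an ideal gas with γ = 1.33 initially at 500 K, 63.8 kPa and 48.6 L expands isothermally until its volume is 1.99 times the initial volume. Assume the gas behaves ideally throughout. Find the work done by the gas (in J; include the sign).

2130 J

n = P₁V₁/(RT₁) = 63.8×48.6/(8.314×500) = 0.746 mol.
Isothermal: T stays 500 K; PV = const ⇒ V₂ = 96.7 L, P₂ = 32.1 kPa.
W = nRT ln(V₂/V₁) = 0.746×8.314×500×ln(1.99) = 2130 J.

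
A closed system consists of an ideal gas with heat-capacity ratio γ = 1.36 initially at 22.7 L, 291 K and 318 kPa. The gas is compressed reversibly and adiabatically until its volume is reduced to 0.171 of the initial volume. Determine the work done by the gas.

n = P₁V₁/(RT₁) = 318×22.7/(8.314×291) = 2.98 mol.
Adiabatic: TV^(γ−1) = const ⇒ T₂ = 291×(5.85)^0.360 = 550 K; PV^γ = const ⇒ P₂ = 3510 kPa.
ΔU = nCvΔT = 2.98×23.1×(550−291) = 17800 J.
Q = 0 for an adiabatic process, so W = −ΔU = -17800 J.

-17800 J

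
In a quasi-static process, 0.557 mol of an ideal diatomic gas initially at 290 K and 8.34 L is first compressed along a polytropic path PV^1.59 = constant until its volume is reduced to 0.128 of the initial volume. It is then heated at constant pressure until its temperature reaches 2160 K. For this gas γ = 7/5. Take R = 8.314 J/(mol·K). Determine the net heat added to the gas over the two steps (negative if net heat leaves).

21800 J

P₁ = nRT₁/V₁ = 0.557×8.314×290/8.34 = 161 kPa.
Step 1 — Polytropic n=1.59: T₂ = T₁(V₁/V₂)^(n−1) = 290×(7.81)^0.59 = 975 K; P₂ = P₁(V₁/V₂)^n = 4230 kPa.
W = (P₁V₁−P₂V₂)/(n−1) = (161×8.34−4230×1.07)/0.59 = -5380 J.
ΔU = nCvΔT = 0.557×20.8×(975−290) = 7930 J.
Q = ΔU + W = 2560 J.
State after step 1: P = 4230 kPa, V = 1.07 L, T = 975 K.
Step 2 — Isobaric: P stays 4230 kPa; V/T = const ⇒ T₂ = 2160 K, V₂ = 2.36 L.
W = PΔV = 4230×(2.36−1.07) kPa·L = 5490 J.
ΔU = nCvΔT = 0.557×20.8×(2160−975) = 13700 J.
Q = ΔU + W = nCpΔT = 19200 J.
Net over both steps: W = 107 J, Q = 21800 J, ΔU = 21600 J.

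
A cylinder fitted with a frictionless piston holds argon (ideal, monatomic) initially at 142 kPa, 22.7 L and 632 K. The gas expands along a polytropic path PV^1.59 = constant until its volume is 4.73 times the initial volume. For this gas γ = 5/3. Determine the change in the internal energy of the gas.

n = P₁V₁/(RT₁) = 142×22.7/(8.314×632) = 0.613 mol.
Polytropic n=1.59: T₂ = T₁(V₁/V₂)^(n−1) = 632×(0.211)^0.59 = 253 K; P₂ = P₁(V₁/V₂)^n = 12.0 kPa.
For an ideal gas ΔU = nCvΔT with Cv = (3/2)R = 12.5 J/(mol·K).
ΔU = 0.613×12.5×(253−632) = -2900 J.

-2900 J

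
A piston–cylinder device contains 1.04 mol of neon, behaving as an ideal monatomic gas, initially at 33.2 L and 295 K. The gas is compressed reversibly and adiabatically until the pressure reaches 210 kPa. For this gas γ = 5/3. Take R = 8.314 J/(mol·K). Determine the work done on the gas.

P₁ = nRT₁/V₁ = 1.04×8.314×295/33.2 = 76.8 kPa.
Adiabatic: T₂/T₁ = (P₂/P₁)^((γ−1)/γ) ⇒ T₂ = 295×(2.73)^0.400 = 441 K; V₂ = 18.2 L.
ΔU = nCvΔT = 1.04×12.5×(441−295) = 1890 J.
Q = 0 for an adiabatic process, so W = −ΔU = -1890 J.
Work done on the gas = −W_by = 1890 J.

1890 J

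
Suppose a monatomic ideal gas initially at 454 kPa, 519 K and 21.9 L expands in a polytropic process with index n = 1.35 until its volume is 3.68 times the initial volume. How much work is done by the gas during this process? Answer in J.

n = P₁V₁/(RT₁) = 454×21.9/(8.314×519) = 2.30 mol.
Polytropic n=1.35: T₂ = T₁(V₁/V₂)^(n−1) = 519×(0.272)^0.35 = 329 K; P₂ = P₁(V₁/V₂)^n = 78.2 kPa.
W = (P₁V₁−P₂V₂)/(n−1) = (454×21.9−78.2×80.6)/0.35 = 10400 J.

10400 J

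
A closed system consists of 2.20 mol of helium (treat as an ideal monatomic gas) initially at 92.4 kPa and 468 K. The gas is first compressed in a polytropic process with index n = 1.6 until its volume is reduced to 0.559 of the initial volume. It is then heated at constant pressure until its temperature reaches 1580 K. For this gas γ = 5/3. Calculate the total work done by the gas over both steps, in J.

V₁ = nRT₁/P₁ = 2.20×8.314×468/92.4 = 92.6 L.
Step 1 — Polytropic n=1.6: T₂ = T₁(V₁/V₂)^(n−1) = 468×(1.79)^0.60 = 663 K; P₂ = P₁(V₁/V₂)^n = 234 kPa.
W = (P₁V₁−P₂V₂)/(n−1) = (92.4×92.6−234×51.8)/0.60 = -5960 J.
ΔU = nCvΔT = 2.20×12.5×(663−468) = 5360 J.
Q = ΔU + W = -596 J.
State after step 1: P = 234 kPa, V = 51.8 L, T = 663 K.
Step 2 — Isobaric: P stays 234 kPa; V/T = const ⇒ T₂ = 1580 K, V₂ = 123 L.
W = PΔV = 234×(123−51.8) kPa·L = 16800 J.
ΔU = nCvΔT = 2.20×12.5×(1580−663) = 25100 J.
Q = ΔU + W = nCpΔT = 41900 J.
Net over both steps: W = 10800 J, Q = 41300 J, ΔU = 30500 J.

10800 J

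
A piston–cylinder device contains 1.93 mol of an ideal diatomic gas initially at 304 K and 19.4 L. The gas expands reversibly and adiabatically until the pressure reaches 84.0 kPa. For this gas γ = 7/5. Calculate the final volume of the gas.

P₁ = nRT₁/V₁ = 1.93×8.314×304/19.4 = 251 kPa.
Adiabatic: T₂/T₁ = (P₂/P₁)^((γ−1)/γ) ⇒ T₂ = 304×(0.334)^0.286 = 222 K; V₂ = 42.5 L.

42.5 L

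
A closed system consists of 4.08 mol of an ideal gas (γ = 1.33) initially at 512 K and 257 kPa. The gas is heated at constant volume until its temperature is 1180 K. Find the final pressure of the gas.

592 kPa

V₁ = nRT₁/P₁ = 4.08×8.314×512/257 = 67.6 L.
Isochoric: V stays 67.6 L; P/T = const ⇒ T₂ = 1180 K, P₂ = 592 kPa.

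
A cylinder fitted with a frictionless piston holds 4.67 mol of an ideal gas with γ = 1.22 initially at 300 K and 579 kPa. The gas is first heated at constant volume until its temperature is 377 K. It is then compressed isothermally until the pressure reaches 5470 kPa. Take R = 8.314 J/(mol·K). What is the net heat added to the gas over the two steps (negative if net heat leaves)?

-15900 J

V₁ = nRT₁/P₁ = 4.67×8.314×300/579 = 20.1 L.
Step 1 — Isochoric: V stays 20.1 L; P/T = const ⇒ T₂ = 377 K, P₂ = 728 kPa.
W = 0 (no volume change).
ΔU = nCvΔT = 4.67×37.8×(377−300) = 13600 J.
Q = ΔU = 13600 J.
State after step 1: P = 728 kPa, V = 20.1 L, T = 377 K.
Step 2 — Isothermal: T stays 377 K; PV = const ⇒ V₂ = 2.68 L, P₂ = 5470 kPa.
ΔU = 0 (ideal gas, T constant).
W = nRT ln(V₂/V₁) = 4.67×8.314×377×ln(0.133) = -29500 J.
Q = ΔU + W = -29500 J.
Net over both steps: W = -29500 J, Q = -15900 J, ΔU = 13600 J.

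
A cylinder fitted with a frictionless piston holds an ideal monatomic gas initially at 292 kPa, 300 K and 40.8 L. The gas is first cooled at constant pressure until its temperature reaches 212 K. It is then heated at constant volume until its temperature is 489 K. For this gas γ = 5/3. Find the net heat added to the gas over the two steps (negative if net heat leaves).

n = P₁V₁/(RT₁) = 292×40.8/(8.314×300) = 4.78 mol.
Step 1 — Isobaric: P stays 292 kPa; V/T = const ⇒ T₂ = 212 K, V₂ = 28.8 L.
W = PΔV = 292×(28.8−40.8) kPa·L = -3490 J.
ΔU = nCvΔT = 4.78×12.5×(212−300) = -5240 J.
Q = ΔU + W = nCpΔT = -8740 J.
State after step 1: P = 292 kPa, V = 28.8 L, T = 212 K.
Step 2 — Isochoric: V stays 28.8 L; P/T = const ⇒ T₂ = 489 K, P₂ = 674 kPa.
W = 0 (no volume change).
ΔU = nCvΔT = 4.78×12.5×(489−212) = 16500 J.
Q = ΔU = 16500 J.
Net over both steps: W = -3490 J, Q = 7760 J, ΔU = 11300 J.

7760 J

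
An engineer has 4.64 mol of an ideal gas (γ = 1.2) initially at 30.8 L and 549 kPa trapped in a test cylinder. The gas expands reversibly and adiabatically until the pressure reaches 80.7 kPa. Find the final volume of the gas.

T₁ = P₁V₁/(nR) = 549×30.8/(4.64×8.314) = 438 K.
Adiabatic: T₂/T₁ = (P₂/P₁)^((γ−1)/γ) ⇒ T₂ = 438×(0.147)^0.167 = 318 K; V₂ = 152 L.

152 L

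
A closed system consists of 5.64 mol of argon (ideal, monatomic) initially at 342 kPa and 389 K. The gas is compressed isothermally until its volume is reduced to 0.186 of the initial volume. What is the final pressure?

1840 kPa

V₁ = nRT₁/P₁ = 5.64×8.314×389/342 = 53.3 L.
Isothermal: T stays 389 K; PV = const ⇒ V₂ = 9.92 L, P₂ = 1840 kPa.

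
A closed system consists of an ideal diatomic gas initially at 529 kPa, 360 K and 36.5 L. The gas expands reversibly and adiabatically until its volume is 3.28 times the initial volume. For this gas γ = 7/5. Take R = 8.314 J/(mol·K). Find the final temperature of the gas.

Adiabatic: TV^(γ−1) = const ⇒ T₂ = 360×(0.305)^0.400 = 224 K; PV^γ = const ⇒ P₂ = 100 kPa.

224 K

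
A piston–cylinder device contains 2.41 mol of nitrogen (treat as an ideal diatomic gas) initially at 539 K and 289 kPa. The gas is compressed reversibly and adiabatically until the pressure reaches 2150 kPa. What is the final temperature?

956 K

V₁ = nRT₁/P₁ = 2.41×8.314×539/289 = 37.4 L.
Adiabatic: T₂/T₁ = (P₂/P₁)^((γ−1)/γ) ⇒ T₂ = 539×(7.44)^0.286 = 956 K; V₂ = 8.91 L.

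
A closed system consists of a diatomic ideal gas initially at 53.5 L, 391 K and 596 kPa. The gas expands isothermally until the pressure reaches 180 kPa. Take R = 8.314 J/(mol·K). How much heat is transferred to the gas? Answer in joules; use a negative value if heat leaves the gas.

38200 J

n = P₁V₁/(RT₁) = 596×53.5/(8.314×391) = 9.81 mol.
Isothermal: T stays 391 K; PV = const ⇒ V₂ = 177 L, P₂ = 180 kPa.
ΔU = 0 (ideal gas, T constant).
W = nRT ln(V₂/V₁) = 9.81×8.314×391×ln(3.31) = 38200 J.
Q = ΔU + W = 38200 J.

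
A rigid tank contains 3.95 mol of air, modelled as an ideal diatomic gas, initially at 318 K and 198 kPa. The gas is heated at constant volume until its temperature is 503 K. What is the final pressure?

313 kPa

V₁ = nRT₁/P₁ = 3.95×8.314×318/198 = 52.7 L.
Isochoric: V stays 52.7 L; P/T = const ⇒ T₂ = 503 K, P₂ = 313 kPa.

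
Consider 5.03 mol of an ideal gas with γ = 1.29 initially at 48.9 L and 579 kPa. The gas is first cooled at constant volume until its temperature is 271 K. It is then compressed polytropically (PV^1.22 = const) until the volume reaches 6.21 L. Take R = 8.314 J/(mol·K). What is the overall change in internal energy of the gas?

T₁ = P₁V₁/(nR) = 579×48.9/(5.03×8.314) = 677 K.
Step 1 — Isochoric: V stays 48.9 L; P/T = const ⇒ T₂ = 271 K, P₂ = 232 kPa.
W = 0 (no volume change).
ΔU = nCvΔT = 5.03×28.7×(271−677) = -58600 J.
Q = ΔU = -58600 J.
State after step 1: P = 232 kPa, V = 48.9 L, T = 271 K.
Step 2 — Polytropic n=1.22: T₂ = T₁(V₁/V₂)^(n−1) = 271×(7.87)^0.22 = 427 K; P₂ = P₁(V₁/V₂)^n = 2870 kPa.
W = (P₁V₁−P₂V₂)/(n−1) = (232×48.9−2870×6.21)/0.22 = -29600 J.
ΔU = nCvΔT = 5.03×28.7×(427−271) = 22500 J.
Q = ΔU + W = -7140 J.
Net over both steps: W = -29600 J, Q = -65700 J, ΔU = -36100 J.

-36100 J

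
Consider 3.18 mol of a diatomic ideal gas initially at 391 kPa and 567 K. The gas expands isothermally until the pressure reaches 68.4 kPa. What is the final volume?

V₁ = nRT₁/P₁ = 3.18×8.314×567/391 = 38.3 L.
Isothermal: T stays 567 K; PV = const ⇒ V₂ = 219 L, P₂ = 68.4 kPa.

219 L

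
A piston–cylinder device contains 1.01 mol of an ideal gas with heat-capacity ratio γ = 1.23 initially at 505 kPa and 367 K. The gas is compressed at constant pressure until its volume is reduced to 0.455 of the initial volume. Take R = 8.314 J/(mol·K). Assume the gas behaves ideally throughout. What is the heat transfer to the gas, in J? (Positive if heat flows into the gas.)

-8980 J

V₁ = nRT₁/P₁ = 1.01×8.314×367/505 = 6.10 L.
Isobaric: P stays 505 kPa; V/T = const ⇒ T₂ = 167 K, V₂ = 2.78 L.
W = PΔV = 505×(2.78−6.10) kPa·L = -1680 J.
ΔU = nCvΔT = 1.01×36.1×(167−367) = -7300 J.
Q = ΔU + W = nCpΔT = -8980 J.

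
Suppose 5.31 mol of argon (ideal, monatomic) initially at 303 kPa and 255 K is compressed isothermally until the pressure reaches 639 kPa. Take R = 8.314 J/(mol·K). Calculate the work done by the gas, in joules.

-8400 J

V₁ = nRT₁/P₁ = 5.31×8.314×255/303 = 37.2 L.
Isothermal: T stays 255 K; PV = const ⇒ V₂ = 17.6 L, P₂ = 639 kPa.
W = nRT ln(V₂/V₁) = 5.31×8.314×255×ln(0.474) = -8400 J.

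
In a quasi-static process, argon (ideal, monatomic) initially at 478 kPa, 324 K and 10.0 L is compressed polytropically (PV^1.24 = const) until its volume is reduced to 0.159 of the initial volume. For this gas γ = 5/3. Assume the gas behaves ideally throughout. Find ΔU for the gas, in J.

3980 J

n = P₁V₁/(RT₁) = 478×10.0/(8.314×324) = 1.77 mol.
Polytropic n=1.24: T₂ = T₁(V₁/V₂)^(n−1) = 324×(6.29)^0.24 = 504 K; P₂ = P₁(V₁/V₂)^n = 4670 kPa.
For an ideal gas ΔU = nCvΔT with Cv = (3/2)R = 12.5 J/(mol·K).
ΔU = 1.77×12.5×(504−324) = 3980 J.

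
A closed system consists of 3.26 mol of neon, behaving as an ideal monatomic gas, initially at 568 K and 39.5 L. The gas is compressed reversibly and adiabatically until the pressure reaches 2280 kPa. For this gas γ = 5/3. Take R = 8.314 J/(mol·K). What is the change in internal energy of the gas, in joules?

23700 J

P₁ = nRT₁/V₁ = 3.26×8.314×568/39.5 = 390 kPa.
Adiabatic: T₂/T₁ = (P₂/P₁)^((γ−1)/γ) ⇒ T₂ = 568×(5.85)^0.400 = 1150 K; V₂ = 13.7 L.
For an ideal gas ΔU = nCvΔT with Cv = (3/2)R = 12.5 J/(mol·K).
ΔU = 3.26×12.5×(1150−568) = 23700 J.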